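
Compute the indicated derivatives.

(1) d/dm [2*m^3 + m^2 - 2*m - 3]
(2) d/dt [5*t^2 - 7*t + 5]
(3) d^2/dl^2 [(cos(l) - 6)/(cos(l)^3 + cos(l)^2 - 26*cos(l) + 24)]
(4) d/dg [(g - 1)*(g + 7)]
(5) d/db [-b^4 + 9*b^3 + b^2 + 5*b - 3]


(1) = 6*m^2 + 2*m - 2
(2) = 10*t - 7
(3) = (2*(cos(l) - 6)*(3*cos(l)^2 + 2*cos(l) - 26)^2*sin(l)^2 - (cos(l)^3 + cos(l)^2 - 26*cos(l) + 24)^2*cos(l) + (cos(l)^3 + cos(l)^2 - 26*cos(l) + 24)*(12*(1 - cos(2*l))^2 + 1212*cos(l) - 372*cos(2*l) - 92*cos(3*l) + 9*cos(4*l) + 83)/8)/(cos(l)^3 + cos(l)^2 - 26*cos(l) + 24)^3
(4) = 2*g + 6
(5) = -4*b^3 + 27*b^2 + 2*b + 5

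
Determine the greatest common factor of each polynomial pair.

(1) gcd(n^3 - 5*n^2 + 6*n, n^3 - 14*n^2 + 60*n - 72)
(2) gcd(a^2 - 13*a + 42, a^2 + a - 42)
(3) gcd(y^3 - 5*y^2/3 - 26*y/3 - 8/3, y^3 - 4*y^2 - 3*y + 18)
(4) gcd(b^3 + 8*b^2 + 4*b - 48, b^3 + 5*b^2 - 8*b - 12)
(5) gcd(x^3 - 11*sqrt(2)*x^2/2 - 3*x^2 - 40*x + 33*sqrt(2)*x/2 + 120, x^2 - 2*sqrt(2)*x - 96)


(1) = n - 2
(2) = gcd((a - 7)*(a - 6), (a - 6)*(a + 7)) = a - 6
(3) = gcd((y - 4)*(y + 1/3)*(y + 2), (y - 3)^2*(y + 2)) = y + 2
(4) = gcd((b - 2)*(b + 4)*(b + 6), (b - 2)*(b + 1)*(b + 6)) = b^2 + 4*b - 12
(5) = x - 8*sqrt(2)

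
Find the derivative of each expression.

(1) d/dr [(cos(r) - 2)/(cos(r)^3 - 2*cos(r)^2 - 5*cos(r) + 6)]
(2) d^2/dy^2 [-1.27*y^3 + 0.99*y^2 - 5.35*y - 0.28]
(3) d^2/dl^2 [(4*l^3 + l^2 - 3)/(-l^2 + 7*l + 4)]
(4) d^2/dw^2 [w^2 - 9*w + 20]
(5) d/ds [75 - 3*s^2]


(1) = (19*cos(r)/2 - 4*cos(2*r) + cos(3*r)/2)*sin(r)/(cos(r)^3 - 2*cos(r)^2 - 5*cos(r) + 6)^2
(2) = 1.98 - 7.62*y
(3) = 2*(-219*l^3 - 339*l^2 - 255*l + 143)/(l^6 - 21*l^5 + 135*l^4 - 175*l^3 - 540*l^2 - 336*l - 64)
(4) = 2
(5) = -6*s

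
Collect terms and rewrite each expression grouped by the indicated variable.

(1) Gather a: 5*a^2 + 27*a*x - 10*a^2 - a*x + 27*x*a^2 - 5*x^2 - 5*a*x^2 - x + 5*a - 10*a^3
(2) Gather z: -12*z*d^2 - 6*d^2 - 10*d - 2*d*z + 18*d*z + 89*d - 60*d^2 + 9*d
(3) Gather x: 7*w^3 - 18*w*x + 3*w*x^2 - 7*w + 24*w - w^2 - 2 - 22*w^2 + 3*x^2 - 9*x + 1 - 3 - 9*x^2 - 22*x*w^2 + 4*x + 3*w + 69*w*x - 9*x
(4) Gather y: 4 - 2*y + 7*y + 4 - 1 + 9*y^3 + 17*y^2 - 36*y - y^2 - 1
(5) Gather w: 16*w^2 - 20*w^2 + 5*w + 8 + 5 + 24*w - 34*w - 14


(1) = -10*a^3 + a^2*(27*x - 5) + a*(-5*x^2 + 26*x + 5) - 5*x^2 - x
(2) = -66*d^2 + 88*d + z*(-12*d^2 + 16*d)
(3) = 7*w^3 - 23*w^2 + 20*w + x^2*(3*w - 6) + x*(-22*w^2 + 51*w - 14) - 4
(4) = 9*y^3 + 16*y^2 - 31*y + 6
(5) = -4*w^2 - 5*w - 1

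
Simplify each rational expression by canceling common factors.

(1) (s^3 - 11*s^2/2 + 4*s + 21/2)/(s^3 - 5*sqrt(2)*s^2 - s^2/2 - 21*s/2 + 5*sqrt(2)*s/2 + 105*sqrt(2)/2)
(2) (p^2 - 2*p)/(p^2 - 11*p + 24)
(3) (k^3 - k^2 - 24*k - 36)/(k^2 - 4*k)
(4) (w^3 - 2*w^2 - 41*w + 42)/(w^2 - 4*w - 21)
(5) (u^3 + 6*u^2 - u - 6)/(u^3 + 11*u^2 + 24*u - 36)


(1) = (4*s^2 - 8*s - 12)/(4*s^2 + s*(12 - 20*sqrt(2)) - 60*sqrt(2))
(2) = (p^2 - 2*p)/(p^2 - 11*p + 24)
(3) = (k^3 - k^2 - 24*k - 36)/(k^2 - 4*k)
(4) = (w^2 + 5*w - 6)/(w + 3)
(5) = (u + 1)/(u + 6)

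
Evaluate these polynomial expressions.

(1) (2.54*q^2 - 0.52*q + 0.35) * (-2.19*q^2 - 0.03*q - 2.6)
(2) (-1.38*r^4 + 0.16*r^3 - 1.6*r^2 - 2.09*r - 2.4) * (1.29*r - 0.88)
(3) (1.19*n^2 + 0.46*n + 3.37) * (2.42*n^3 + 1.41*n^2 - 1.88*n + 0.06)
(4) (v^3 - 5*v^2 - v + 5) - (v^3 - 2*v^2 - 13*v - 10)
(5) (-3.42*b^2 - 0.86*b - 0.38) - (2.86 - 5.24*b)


(1) = -5.5626*q^4 + 1.0626*q^3 - 7.3549*q^2 + 1.3415*q - 0.91
(2) = -1.7802*r^5 + 1.4208*r^4 - 2.2048*r^3 - 1.2881*r^2 - 1.2568*r + 2.112
(3) = 2.8798*n^5 + 2.7911*n^4 + 6.5668*n^3 + 3.9583*n^2 - 6.308*n + 0.2022
(4) = -3*v^2 + 12*v + 15
(5) = -3.42*b^2 + 4.38*b - 3.24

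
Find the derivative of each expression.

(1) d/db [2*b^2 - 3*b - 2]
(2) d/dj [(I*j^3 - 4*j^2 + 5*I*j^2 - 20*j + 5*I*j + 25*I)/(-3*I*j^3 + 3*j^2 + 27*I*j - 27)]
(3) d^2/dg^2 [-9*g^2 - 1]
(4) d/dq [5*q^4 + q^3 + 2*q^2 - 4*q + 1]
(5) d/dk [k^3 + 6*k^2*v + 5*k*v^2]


(1) = 4*b - 3
(2) = (j^4*(5 + 3*I) + j^3*(28 + 40*I) + j^2*(100 + 68*I) + j*(-72 + 140*I) - 405 + 45*I)/(3*j^6 + 6*I*j^5 - 57*j^4 - 108*I*j^3 + 297*j^2 + 486*I*j - 243)
(3) = -18
(4) = 20*q^3 + 3*q^2 + 4*q - 4
(5) = 3*k^2 + 12*k*v + 5*v^2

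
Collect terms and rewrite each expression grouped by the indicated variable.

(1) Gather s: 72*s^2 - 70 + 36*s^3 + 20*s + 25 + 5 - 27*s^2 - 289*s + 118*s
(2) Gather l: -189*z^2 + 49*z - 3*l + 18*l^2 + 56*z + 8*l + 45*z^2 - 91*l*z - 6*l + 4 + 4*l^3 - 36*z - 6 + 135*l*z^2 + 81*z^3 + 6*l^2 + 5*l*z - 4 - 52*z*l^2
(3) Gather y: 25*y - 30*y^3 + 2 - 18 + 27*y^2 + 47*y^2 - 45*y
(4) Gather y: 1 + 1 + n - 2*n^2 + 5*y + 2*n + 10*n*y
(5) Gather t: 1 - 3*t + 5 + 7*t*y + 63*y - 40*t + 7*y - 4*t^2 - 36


(1) = 36*s^3 + 45*s^2 - 151*s - 40
(2) = 4*l^3 + l^2*(24 - 52*z) + l*(135*z^2 - 86*z - 1) + 81*z^3 - 144*z^2 + 69*z - 6
(3) = -30*y^3 + 74*y^2 - 20*y - 16
(4) = -2*n^2 + 3*n + y*(10*n + 5) + 2
(5) = -4*t^2 + t*(7*y - 43) + 70*y - 30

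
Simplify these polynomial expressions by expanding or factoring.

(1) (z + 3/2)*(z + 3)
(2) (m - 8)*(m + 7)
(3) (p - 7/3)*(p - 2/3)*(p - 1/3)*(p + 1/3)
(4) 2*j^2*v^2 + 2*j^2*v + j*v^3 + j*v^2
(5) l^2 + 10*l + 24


(1) = z^2 + 9*z/2 + 9/2
(2) = m^2 - m - 56
(3) = p^4 - 3*p^3 + 13*p^2/9 + p/3 - 14/81
(4) = v*(2*j + v)*(j*v + j)
(5) = (l + 4)*(l + 6)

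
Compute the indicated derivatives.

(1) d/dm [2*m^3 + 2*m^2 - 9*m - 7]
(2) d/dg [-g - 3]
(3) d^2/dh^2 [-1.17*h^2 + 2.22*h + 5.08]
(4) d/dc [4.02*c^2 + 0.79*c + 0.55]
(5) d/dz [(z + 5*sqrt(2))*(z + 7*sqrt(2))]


(1) = 6*m^2 + 4*m - 9
(2) = -1
(3) = -2.34000000000000
(4) = 8.04*c + 0.79
(5) = 2*z + 12*sqrt(2)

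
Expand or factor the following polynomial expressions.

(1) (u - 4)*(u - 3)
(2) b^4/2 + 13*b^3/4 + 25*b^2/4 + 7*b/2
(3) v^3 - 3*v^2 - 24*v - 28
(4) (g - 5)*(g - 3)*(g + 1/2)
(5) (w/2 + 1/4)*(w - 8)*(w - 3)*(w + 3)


(1) = u^2 - 7*u + 12
(2) = b*(b/2 + 1/2)*(b + 2)*(b + 7/2)
(3) = (v - 7)*(v + 2)^2
(4) = g^3 - 15*g^2/2 + 11*g + 15/2
(5) = w^4/2 - 15*w^3/4 - 13*w^2/2 + 135*w/4 + 18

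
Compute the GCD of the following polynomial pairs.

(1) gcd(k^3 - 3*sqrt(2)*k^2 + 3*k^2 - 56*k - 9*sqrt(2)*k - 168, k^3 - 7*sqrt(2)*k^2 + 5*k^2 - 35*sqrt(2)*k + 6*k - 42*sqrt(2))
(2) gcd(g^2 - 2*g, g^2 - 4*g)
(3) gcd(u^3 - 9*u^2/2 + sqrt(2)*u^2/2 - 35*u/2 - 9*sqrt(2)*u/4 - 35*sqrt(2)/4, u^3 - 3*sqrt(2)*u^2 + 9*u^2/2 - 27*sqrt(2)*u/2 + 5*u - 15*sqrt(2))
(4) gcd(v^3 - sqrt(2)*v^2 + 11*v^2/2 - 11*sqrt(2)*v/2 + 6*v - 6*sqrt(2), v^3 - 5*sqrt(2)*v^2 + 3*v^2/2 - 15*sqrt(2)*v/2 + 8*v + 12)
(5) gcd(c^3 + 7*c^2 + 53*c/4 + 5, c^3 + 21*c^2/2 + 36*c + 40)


(1) = gcd((k + 3)*(k - 7*sqrt(2))*(k + 4*sqrt(2)), (k + 2)*(k + 3)*(k - 7*sqrt(2))) = k^2 + k*(3 - 7*sqrt(2)) - 21*sqrt(2)
(2) = gcd(g*(g - 2), g*(g - 4)) = g
(3) = u + 5/2
(4) = gcd((v + 3/2)*(v + 4)*(v - sqrt(2)), (v + 3/2)*(v - 4*sqrt(2))*(v - sqrt(2))) = v^2 + v*(3/2 - sqrt(2)) - 3*sqrt(2)/2
(5) = gcd((c + 1/2)*(c + 5/2)*(c + 4), (c + 5/2)*(c + 4)^2) = c^2 + 13*c/2 + 10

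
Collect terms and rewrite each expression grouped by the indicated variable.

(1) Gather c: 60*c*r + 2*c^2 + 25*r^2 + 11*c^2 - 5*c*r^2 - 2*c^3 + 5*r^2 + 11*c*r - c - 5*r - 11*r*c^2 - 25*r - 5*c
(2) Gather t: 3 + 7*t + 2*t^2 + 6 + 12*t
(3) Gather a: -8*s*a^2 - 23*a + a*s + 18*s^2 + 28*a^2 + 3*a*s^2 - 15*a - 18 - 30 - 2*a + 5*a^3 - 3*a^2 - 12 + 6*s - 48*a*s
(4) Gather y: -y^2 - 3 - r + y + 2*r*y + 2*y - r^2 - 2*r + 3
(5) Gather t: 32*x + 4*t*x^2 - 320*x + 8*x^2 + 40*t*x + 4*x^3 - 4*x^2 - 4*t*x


(1) = -2*c^3 + c^2*(13 - 11*r) + c*(-5*r^2 + 71*r - 6) + 30*r^2 - 30*r
(2) = 2*t^2 + 19*t + 9
(3) = 5*a^3 + a^2*(25 - 8*s) + a*(3*s^2 - 47*s - 40) + 18*s^2 + 6*s - 60
(4) = -r^2 - 3*r - y^2 + y*(2*r + 3)
(5) = t*(4*x^2 + 36*x) + 4*x^3 + 4*x^2 - 288*x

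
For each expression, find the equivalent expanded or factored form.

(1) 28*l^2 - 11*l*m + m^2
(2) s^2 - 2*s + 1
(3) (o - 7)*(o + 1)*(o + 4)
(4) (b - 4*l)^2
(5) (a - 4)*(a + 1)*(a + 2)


(1) = (-7*l + m)*(-4*l + m)
(2) = (s - 1)^2
(3) = o^3 - 2*o^2 - 31*o - 28
(4) = b^2 - 8*b*l + 16*l^2
(5) = a^3 - a^2 - 10*a - 8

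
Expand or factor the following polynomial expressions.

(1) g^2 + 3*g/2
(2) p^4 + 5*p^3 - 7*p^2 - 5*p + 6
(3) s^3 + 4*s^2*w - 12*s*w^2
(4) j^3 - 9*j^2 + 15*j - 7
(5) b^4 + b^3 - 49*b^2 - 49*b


(1) = g*(g + 3/2)
(2) = (p - 1)^2*(p + 1)*(p + 6)
(3) = s*(s - 2*w)*(s + 6*w)
(4) = (j - 7)*(j - 1)^2
(5) = b*(b - 7)*(b + 1)*(b + 7)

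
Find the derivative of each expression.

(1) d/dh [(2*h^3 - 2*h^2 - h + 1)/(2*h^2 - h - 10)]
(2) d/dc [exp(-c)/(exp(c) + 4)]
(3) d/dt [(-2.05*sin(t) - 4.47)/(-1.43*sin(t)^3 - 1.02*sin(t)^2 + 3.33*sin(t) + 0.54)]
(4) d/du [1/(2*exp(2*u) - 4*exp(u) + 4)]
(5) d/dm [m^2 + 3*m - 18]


(1) = (4*h^4 - 4*h^3 - 56*h^2 + 36*h + 11)/(4*h^4 - 4*h^3 - 39*h^2 + 20*h + 100)
(2) = 2*(-exp(c) - 2)*exp(-c)/(exp(2*c) + 8*exp(c) + 16)
(3) = (-5.863*sin(t)^3 - 21.2673*sin(t)^2 - 9.1188*sin(t) + 13.7781)*cos(t)/(2.0449*sin(t)^6 + 2.9172*sin(t)^5 - 8.4834*sin(t)^4 - 8.3376*sin(t)^3 + 9.9873*sin(t)^2 + 3.5964*sin(t) + 0.2916)
(4) = (1 - exp(u))*exp(u)/(exp(2*u) - 2*exp(u) + 2)^2
(5) = 2*m + 3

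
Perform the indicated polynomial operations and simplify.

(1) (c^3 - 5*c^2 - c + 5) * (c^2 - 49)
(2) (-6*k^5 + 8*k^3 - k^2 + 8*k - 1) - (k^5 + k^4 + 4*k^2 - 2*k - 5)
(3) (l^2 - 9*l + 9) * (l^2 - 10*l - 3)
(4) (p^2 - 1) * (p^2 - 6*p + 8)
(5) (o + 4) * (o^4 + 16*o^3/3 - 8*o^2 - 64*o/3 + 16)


(1) = c^5 - 5*c^4 - 50*c^3 + 250*c^2 + 49*c - 245
(2) = -7*k^5 - k^4 + 8*k^3 - 5*k^2 + 10*k + 4
(3) = l^4 - 19*l^3 + 96*l^2 - 63*l - 27
(4) = p^4 - 6*p^3 + 7*p^2 + 6*p - 8
(5) = o^5 + 28*o^4/3 + 40*o^3/3 - 160*o^2/3 - 208*o/3 + 64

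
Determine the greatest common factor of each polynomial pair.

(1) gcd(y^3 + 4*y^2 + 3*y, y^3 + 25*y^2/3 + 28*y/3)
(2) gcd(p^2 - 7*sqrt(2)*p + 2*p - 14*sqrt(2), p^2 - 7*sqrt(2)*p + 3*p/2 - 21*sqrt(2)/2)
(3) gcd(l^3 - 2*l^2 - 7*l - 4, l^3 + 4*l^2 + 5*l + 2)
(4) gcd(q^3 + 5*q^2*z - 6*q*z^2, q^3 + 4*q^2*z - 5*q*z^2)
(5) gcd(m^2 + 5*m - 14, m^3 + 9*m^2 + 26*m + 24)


(1) = gcd(y*(y + 1)*(y + 3), y*(y + 4/3)*(y + 7)) = y
(2) = p - 7*sqrt(2)
(3) = l^2 + 2*l + 1
(4) = -q^2 + q*z
(5) = 1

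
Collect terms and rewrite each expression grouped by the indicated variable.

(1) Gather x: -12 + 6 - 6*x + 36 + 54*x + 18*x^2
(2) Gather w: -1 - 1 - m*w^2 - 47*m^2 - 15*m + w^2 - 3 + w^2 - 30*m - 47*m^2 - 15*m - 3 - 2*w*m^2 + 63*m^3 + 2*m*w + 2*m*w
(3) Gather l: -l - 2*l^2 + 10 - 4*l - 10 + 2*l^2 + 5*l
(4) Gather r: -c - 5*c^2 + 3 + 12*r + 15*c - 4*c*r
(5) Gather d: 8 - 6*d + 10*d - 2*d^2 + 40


(1) = 18*x^2 + 48*x + 30
(2) = 63*m^3 - 94*m^2 - 60*m + w^2*(2 - m) + w*(-2*m^2 + 4*m) - 8
(3) = 0
(4) = -5*c^2 + 14*c + r*(12 - 4*c) + 3
(5) = -2*d^2 + 4*d + 48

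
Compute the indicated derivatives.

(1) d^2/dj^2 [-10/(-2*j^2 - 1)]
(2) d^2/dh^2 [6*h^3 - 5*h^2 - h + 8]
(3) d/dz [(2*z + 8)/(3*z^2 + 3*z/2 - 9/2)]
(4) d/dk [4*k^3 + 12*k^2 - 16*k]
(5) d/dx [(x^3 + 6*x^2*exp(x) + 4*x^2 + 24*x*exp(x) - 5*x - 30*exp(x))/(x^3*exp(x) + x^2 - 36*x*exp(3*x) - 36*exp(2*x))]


(1) = 40*(6*j^2 - 1)/(2*j^2 + 1)^3
(2) = 36*h - 10
(3) = 4*(2*z^2 + z - (z + 4)*(4*z + 1) - 3)/(3*(2*z^2 + z - 3)^2)
(4) = 12*k^2 + 24*k - 16
(5) = (-x^4*exp(x) + 12*x^3*exp(2*x) - 4*x^3*exp(x) + 42*x^2*exp(2*x) + 7*x^2*exp(x) + x^2 - 60*x*exp(2*x) + 22*x*exp(x) - 30*exp(2*x) - 54*exp(x) + 5)/(x^4*exp(2*x) - 12*x^3*exp(3*x) + 2*x^3*exp(x) + 36*x^2*exp(4*x) - 24*x^2*exp(2*x) + x^2 + 72*x*exp(3*x) - 12*x*exp(x) + 36*exp(2*x))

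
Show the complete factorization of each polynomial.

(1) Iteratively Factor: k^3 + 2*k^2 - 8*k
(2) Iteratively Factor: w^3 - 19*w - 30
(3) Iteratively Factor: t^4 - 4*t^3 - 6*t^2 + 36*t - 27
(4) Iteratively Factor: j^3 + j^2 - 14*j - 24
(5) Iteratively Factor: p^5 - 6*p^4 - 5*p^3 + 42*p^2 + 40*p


(1) = (k)*(k^2 + 2*k - 8) = k*(k - 2)*(k + 4)
(2) = (w + 2)*(w^2 - 2*w - 15) = (w + 2)*(w + 3)*(w - 5)
(3) = (t - 3)*(t^3 - t^2 - 9*t + 9) = (t - 3)*(t - 1)*(t^2 - 9) = (t - 3)^2*(t - 1)*(t + 3)
(4) = (j + 3)*(j^2 - 2*j - 8) = (j + 2)*(j + 3)*(j - 4)
(5) = (p - 4)*(p^4 - 2*p^3 - 13*p^2 - 10*p) = (p - 4)*(p + 2)*(p^3 - 4*p^2 - 5*p) = p*(p - 4)*(p + 2)*(p^2 - 4*p - 5) = p*(p - 5)*(p - 4)*(p + 2)*(p + 1)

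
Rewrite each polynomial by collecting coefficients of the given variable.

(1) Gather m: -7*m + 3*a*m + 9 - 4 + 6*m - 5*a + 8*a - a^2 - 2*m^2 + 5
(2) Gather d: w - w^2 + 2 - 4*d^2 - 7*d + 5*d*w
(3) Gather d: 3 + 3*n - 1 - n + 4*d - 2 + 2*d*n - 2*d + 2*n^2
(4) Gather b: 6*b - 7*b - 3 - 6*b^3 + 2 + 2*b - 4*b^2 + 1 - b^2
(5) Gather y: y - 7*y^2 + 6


(1) = -a^2 + 3*a - 2*m^2 + m*(3*a - 1) + 10
(2) = -4*d^2 + d*(5*w - 7) - w^2 + w + 2
(3) = d*(2*n + 2) + 2*n^2 + 2*n
(4) = -6*b^3 - 5*b^2 + b
(5) = -7*y^2 + y + 6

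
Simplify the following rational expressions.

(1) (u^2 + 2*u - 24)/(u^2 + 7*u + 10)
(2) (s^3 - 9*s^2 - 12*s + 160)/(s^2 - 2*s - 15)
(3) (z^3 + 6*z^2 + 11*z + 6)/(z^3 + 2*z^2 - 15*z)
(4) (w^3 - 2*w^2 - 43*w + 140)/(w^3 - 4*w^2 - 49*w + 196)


(1) = (u^2 + 2*u - 24)/(u^2 + 7*u + 10)
(2) = (s^2 - 4*s - 32)/(s + 3)
(3) = (z^3 + 6*z^2 + 11*z + 6)/(z^3 + 2*z^2 - 15*z)
(4) = (w - 5)/(w - 7)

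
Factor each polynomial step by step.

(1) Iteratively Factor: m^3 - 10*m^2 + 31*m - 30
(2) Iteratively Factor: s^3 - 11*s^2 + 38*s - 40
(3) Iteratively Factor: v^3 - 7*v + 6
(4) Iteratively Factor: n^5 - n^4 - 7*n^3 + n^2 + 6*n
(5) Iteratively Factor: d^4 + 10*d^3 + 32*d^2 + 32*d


(1) = (m - 5)*(m^2 - 5*m + 6) = (m - 5)*(m - 3)*(m - 2)
(2) = (s - 5)*(s^2 - 6*s + 8) = (s - 5)*(s - 4)*(s - 2)
(3) = (v - 2)*(v^2 + 2*v - 3) = (v - 2)*(v - 1)*(v + 3)
(4) = (n)*(n^4 - n^3 - 7*n^2 + n + 6) = n*(n - 3)*(n^3 + 2*n^2 - n - 2) = n*(n - 3)*(n - 1)*(n^2 + 3*n + 2) = n*(n - 3)*(n - 1)*(n + 1)*(n + 2)
(5) = (d + 4)*(d^3 + 6*d^2 + 8*d) = (d + 2)*(d + 4)*(d^2 + 4*d) = d*(d + 2)*(d + 4)*(d + 4)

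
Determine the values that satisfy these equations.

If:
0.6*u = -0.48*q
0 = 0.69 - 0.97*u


Then:
q = -0.89
u = 0.71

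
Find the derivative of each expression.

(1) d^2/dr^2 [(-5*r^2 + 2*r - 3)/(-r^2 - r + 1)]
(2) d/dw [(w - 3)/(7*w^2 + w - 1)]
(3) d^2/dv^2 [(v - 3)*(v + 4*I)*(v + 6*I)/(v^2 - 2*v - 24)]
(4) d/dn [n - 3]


(1) = 2*(-7*r^3 + 24*r^2 + 3*r + 9)/(r^6 + 3*r^5 - 5*r^3 + 3*r - 1)
(2) = (7*w^2 + w - (w - 3)*(14*w + 1) - 1)/(7*w^2 + w - 1)^2
(3) = (v^3*(-4 - 20*I) + v^2*(288 + 1440*I) + v*(-864 - 4320*I) + 2880 + 14400*I)/(v^6 - 6*v^5 - 60*v^4 + 280*v^3 + 1440*v^2 - 3456*v - 13824)
(4) = 1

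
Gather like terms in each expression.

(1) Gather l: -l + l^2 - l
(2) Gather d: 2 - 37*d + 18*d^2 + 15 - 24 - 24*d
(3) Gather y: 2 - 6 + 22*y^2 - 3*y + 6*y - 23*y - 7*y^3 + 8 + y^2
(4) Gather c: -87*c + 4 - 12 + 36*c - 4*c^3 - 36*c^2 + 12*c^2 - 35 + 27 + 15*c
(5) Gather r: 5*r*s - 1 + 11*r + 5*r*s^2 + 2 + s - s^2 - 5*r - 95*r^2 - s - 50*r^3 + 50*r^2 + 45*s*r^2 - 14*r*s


(1) = l^2 - 2*l
(2) = 18*d^2 - 61*d - 7
(3) = -7*y^3 + 23*y^2 - 20*y + 4
(4) = -4*c^3 - 24*c^2 - 36*c - 16
(5) = -50*r^3 + r^2*(45*s - 45) + r*(5*s^2 - 9*s + 6) - s^2 + 1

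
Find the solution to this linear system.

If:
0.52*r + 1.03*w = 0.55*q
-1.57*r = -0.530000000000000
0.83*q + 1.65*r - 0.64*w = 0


Then:
q = -1.36
r = 0.34
w = -0.90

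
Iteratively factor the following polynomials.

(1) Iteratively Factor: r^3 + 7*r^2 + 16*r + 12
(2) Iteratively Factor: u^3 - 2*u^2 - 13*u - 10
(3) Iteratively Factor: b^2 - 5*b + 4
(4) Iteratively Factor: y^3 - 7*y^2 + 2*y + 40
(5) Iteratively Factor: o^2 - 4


(1) = (r + 3)*(r^2 + 4*r + 4) = (r + 2)*(r + 3)*(r + 2)
(2) = (u + 1)*(u^2 - 3*u - 10) = (u + 1)*(u + 2)*(u - 5)
(3) = (b - 4)*(b - 1)
(4) = (y - 5)*(y^2 - 2*y - 8) = (y - 5)*(y + 2)*(y - 4)
(5) = (o + 2)*(o - 2)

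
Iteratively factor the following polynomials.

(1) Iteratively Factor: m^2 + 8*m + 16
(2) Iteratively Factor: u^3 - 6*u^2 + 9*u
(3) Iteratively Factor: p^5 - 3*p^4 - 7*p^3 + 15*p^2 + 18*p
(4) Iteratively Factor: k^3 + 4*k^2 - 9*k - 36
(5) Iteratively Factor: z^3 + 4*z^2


(1) = (m + 4)*(m + 4)
(2) = (u - 3)*(u^2 - 3*u) = (u - 3)^2*(u)
(3) = (p + 2)*(p^4 - 5*p^3 + 3*p^2 + 9*p) = (p - 3)*(p + 2)*(p^3 - 2*p^2 - 3*p) = (p - 3)^2*(p + 2)*(p^2 + p) = (p - 3)^2*(p + 1)*(p + 2)*(p)
(4) = (k + 4)*(k^2 - 9) = (k + 3)*(k + 4)*(k - 3)
(5) = (z + 4)*(z^2) = z*(z + 4)*(z)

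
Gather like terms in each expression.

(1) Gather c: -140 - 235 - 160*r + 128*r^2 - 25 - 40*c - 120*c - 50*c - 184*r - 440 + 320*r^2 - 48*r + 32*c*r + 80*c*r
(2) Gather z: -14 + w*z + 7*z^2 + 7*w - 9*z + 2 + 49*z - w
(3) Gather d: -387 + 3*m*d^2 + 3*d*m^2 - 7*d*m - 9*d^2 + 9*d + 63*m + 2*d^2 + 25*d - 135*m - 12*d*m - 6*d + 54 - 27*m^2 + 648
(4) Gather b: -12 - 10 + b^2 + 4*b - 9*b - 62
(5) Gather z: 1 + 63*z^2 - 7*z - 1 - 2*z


(1) = c*(112*r - 210) + 448*r^2 - 392*r - 840
(2) = 6*w + 7*z^2 + z*(w + 40) - 12
(3) = d^2*(3*m - 7) + d*(3*m^2 - 19*m + 28) - 27*m^2 - 72*m + 315
(4) = b^2 - 5*b - 84
(5) = 63*z^2 - 9*z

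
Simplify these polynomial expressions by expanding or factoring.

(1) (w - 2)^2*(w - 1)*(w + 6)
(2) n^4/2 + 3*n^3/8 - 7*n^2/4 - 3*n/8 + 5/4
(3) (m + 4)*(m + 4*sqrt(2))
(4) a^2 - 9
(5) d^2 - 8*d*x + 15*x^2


(1) = w^4 + w^3 - 22*w^2 + 44*w - 24
(2) = (n/2 + 1)*(n - 5/4)*(n - 1)*(n + 1)
(3) = m^2 + 4*m + 4*sqrt(2)*m + 16*sqrt(2)
(4) = (a - 3)*(a + 3)
(5) = (d - 5*x)*(d - 3*x)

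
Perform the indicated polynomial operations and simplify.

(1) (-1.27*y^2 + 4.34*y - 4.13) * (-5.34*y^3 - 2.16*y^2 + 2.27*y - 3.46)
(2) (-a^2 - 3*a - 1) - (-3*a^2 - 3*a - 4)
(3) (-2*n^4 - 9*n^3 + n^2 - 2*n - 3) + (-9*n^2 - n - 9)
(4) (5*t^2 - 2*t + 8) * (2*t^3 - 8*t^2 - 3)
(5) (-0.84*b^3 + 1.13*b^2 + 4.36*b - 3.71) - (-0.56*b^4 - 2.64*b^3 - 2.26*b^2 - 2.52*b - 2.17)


(1) = 6.7818*y^5 - 20.4324*y^4 + 9.7969*y^3 + 23.1668*y^2 - 24.3915*y + 14.2898
(2) = 2*a^2 + 3
(3) = -2*n^4 - 9*n^3 - 8*n^2 - 3*n - 12
(4) = 10*t^5 - 44*t^4 + 32*t^3 - 79*t^2 + 6*t - 24
(5) = 0.56*b^4 + 1.8*b^3 + 3.39*b^2 + 6.88*b - 1.54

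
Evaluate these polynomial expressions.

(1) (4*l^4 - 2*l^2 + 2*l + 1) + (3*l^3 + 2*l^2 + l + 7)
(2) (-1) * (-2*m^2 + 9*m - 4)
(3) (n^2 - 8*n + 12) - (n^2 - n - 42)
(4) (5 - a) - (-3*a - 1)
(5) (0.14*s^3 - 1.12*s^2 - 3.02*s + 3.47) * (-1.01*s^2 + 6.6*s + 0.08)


(1) = 4*l^4 + 3*l^3 + 3*l + 8
(2) = 2*m^2 - 9*m + 4
(3) = 54 - 7*n
(4) = 2*a + 6
(5) = -0.1414*s^5 + 2.0552*s^4 - 4.3306*s^3 - 23.5263*s^2 + 22.6604*s + 0.2776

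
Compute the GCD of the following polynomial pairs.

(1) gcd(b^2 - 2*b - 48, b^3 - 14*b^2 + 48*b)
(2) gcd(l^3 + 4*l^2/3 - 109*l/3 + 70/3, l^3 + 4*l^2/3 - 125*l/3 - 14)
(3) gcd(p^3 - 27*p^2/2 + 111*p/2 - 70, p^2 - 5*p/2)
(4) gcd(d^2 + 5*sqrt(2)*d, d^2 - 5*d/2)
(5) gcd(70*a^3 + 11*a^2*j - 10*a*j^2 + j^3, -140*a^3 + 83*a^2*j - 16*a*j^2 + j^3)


(1) = b - 8
(2) = l + 7
(3) = p - 5/2
(4) = d
(5) = gcd((-7*a + j)*(-5*a + j)*(2*a + j), (-7*a + j)*(-5*a + j)*(-4*a + j)) = 35*a^2 - 12*a*j + j^2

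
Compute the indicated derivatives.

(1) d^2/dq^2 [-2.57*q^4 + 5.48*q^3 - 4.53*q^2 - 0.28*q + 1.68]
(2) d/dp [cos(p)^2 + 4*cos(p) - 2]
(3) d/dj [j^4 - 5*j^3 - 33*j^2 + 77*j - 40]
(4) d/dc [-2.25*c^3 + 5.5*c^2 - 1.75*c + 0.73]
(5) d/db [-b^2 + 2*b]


(1) = -30.84*q^2 + 32.88*q - 9.06
(2) = -2*(cos(p) + 2)*sin(p)
(3) = 4*j^3 - 15*j^2 - 66*j + 77
(4) = -6.75*c^2 + 11.0*c - 1.75
(5) = 2 - 2*b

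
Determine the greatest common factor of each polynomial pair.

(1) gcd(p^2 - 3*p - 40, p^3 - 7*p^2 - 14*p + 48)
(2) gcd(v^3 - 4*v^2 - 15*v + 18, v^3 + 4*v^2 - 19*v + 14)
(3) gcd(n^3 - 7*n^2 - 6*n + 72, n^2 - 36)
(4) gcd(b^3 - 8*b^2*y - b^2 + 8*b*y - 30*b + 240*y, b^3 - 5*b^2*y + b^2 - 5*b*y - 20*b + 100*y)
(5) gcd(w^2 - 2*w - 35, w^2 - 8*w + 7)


(1) = p - 8
(2) = gcd((v - 6)*(v - 1)*(v + 3), (v - 2)*(v - 1)*(v + 7)) = v - 1
(3) = n - 6
(4) = b + 5
(5) = gcd((w - 7)*(w + 5), (w - 7)*(w - 1)) = w - 7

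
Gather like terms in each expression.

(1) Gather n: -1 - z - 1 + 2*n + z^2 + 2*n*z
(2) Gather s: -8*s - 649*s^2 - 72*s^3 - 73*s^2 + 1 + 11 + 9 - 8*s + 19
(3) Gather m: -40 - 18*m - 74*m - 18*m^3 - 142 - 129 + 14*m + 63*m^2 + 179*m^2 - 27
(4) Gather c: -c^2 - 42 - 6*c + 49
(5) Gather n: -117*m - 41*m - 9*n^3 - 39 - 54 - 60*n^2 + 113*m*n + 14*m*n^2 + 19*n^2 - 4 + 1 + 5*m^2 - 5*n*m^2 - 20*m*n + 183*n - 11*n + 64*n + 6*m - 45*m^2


(1) = n*(2*z + 2) + z^2 - z - 2
(2) = -72*s^3 - 722*s^2 - 16*s + 40
(3) = -18*m^3 + 242*m^2 - 78*m - 338
(4) = -c^2 - 6*c + 7
(5) = -40*m^2 - 152*m - 9*n^3 + n^2*(14*m - 41) + n*(-5*m^2 + 93*m + 236) - 96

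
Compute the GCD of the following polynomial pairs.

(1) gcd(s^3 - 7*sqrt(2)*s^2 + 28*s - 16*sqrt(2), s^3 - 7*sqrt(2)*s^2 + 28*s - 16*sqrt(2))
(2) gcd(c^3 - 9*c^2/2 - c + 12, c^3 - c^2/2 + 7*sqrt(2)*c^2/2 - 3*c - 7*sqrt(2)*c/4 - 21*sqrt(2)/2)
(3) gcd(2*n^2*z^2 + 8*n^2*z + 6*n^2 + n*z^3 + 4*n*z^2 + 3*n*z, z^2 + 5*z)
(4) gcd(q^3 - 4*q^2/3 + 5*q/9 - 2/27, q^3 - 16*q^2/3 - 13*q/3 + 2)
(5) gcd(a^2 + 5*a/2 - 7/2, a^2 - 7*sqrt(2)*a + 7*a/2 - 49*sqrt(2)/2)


(1) = s^3 - 7*sqrt(2)*s^2 + 28*s - 16*sqrt(2)
(2) = gcd((c - 4)*(c - 2)*(c + 3/2), (c - 2)*(c + 3/2)*(c + 7*sqrt(2)/2)) = c^2 - c/2 - 3
(3) = gcd((2*n + z)*(z + 3)*(n*z + n), z*(z + 5)) = 1
(4) = q - 1/3
(5) = a + 7/2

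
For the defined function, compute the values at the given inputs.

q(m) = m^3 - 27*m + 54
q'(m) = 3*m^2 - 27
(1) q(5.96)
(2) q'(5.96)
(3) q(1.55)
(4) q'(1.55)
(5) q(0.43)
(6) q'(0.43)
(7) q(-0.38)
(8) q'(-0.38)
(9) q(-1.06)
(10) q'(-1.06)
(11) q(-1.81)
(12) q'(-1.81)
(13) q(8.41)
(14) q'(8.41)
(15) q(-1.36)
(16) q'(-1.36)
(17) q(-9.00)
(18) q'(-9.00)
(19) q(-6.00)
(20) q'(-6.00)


(1) = 104.79
(2) = 79.56
(3) = 15.87
(4) = -19.79
(5) = 42.47
(6) = -26.45
(7) = 64.21
(8) = -26.57
(9) = 81.43
(10) = -23.63
(11) = 96.94
(12) = -17.17
(13) = 421.75
(14) = 185.18
(15) = 88.20
(16) = -21.45
(17) = -432.00
(18) = 216.00
(19) = 0.00
(20) = 81.00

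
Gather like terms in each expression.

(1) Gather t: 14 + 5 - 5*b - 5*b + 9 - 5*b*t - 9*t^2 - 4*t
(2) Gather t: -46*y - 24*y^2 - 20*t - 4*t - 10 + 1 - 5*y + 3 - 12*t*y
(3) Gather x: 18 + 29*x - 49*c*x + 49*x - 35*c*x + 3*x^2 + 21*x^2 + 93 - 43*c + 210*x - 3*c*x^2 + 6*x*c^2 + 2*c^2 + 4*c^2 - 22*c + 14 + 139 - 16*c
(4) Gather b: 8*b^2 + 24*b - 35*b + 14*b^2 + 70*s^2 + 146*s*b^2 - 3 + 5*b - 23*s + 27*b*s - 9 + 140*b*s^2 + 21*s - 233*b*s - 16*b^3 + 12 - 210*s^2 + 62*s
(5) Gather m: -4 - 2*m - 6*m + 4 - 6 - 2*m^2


(1) = -10*b - 9*t^2 + t*(-5*b - 4) + 28
(2) = t*(-12*y - 24) - 24*y^2 - 51*y - 6
(3) = 6*c^2 - 81*c + x^2*(24 - 3*c) + x*(6*c^2 - 84*c + 288) + 264
(4) = -16*b^3 + b^2*(146*s + 22) + b*(140*s^2 - 206*s - 6) - 140*s^2 + 60*s
(5) = -2*m^2 - 8*m - 6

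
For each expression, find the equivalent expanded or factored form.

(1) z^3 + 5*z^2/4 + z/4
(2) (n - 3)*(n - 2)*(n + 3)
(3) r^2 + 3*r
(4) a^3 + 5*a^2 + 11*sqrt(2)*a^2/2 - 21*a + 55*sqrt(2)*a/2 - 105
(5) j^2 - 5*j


(1) = z*(z + 1/4)*(z + 1)
(2) = n^3 - 2*n^2 - 9*n + 18
(3) = r*(r + 3)
(4) = (a + 5)*(a - 3*sqrt(2)/2)*(a + 7*sqrt(2))
(5) = j*(j - 5)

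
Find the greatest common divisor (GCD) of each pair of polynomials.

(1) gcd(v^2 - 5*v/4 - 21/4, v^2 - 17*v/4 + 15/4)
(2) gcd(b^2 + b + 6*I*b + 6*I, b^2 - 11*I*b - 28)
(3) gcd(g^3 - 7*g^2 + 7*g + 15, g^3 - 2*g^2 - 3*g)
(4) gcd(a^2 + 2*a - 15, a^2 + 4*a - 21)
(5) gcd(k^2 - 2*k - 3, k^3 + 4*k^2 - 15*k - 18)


(1) = gcd((v - 3)*(v + 7/4), (v - 3)*(v - 5/4)) = v - 3
(2) = gcd((b + 1)*(b + 6*I), (b - 7*I)*(b - 4*I)) = 1
(3) = g^2 - 2*g - 3
(4) = a - 3
(5) = gcd((k - 3)*(k + 1), (k - 3)*(k + 1)*(k + 6)) = k^2 - 2*k - 3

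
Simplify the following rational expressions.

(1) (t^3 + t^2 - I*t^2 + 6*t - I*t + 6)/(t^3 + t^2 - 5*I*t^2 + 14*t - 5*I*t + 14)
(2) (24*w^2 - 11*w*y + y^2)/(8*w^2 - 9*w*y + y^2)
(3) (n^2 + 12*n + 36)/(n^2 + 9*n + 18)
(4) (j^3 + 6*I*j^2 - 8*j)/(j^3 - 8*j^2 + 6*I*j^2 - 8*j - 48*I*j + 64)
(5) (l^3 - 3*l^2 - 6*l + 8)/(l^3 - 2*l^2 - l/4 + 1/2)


(1) = (t - 3*I)/(t - 7*I)
(2) = (-3*w + y)/(-w + y)
(3) = (n + 6)/(n + 3)
(4) = j/(j - 8)
(5) = (4*l^3 - 12*l^2 - 24*l + 32)/(4*l^3 - 8*l^2 - l + 2)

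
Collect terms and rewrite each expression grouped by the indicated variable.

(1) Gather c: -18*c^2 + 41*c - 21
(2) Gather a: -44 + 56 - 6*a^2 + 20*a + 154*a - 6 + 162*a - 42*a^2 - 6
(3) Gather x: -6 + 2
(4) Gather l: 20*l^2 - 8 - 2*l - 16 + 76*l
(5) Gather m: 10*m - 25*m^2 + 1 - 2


(1) = -18*c^2 + 41*c - 21
(2) = -48*a^2 + 336*a
(3) = -4
(4) = 20*l^2 + 74*l - 24
(5) = -25*m^2 + 10*m - 1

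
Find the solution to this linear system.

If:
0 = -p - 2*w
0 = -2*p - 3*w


Then:
p = 0
w = 0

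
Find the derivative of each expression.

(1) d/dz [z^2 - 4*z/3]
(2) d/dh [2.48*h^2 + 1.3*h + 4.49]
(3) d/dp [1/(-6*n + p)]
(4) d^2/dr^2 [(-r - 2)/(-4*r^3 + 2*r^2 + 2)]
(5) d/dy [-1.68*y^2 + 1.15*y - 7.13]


(1) = 2*z - 4/3
(2) = 4.96*h + 1.3
(3) = -1/(6*n - p)^2
(4) = (-4*r^2*(r + 2)*(3*r - 1)^2 + (-6*r^2 + 2*r - (r + 2)*(6*r - 1))*(-2*r^3 + r^2 + 1))/(-2*r^3 + r^2 + 1)^3
(5) = 1.15 - 3.36*y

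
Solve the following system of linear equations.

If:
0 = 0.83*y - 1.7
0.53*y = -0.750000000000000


Then:
No Solution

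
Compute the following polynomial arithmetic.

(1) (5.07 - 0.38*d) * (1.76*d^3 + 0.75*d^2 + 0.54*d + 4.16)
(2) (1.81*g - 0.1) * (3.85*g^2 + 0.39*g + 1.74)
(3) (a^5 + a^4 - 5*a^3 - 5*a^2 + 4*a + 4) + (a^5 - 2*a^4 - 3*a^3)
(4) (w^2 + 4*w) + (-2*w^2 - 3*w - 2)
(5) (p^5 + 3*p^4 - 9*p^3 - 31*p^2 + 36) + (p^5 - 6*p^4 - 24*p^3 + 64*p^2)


(1) = -0.6688*d^4 + 8.6382*d^3 + 3.5973*d^2 + 1.157*d + 21.0912
(2) = 6.9685*g^3 + 0.3209*g^2 + 3.1104*g - 0.174
(3) = 2*a^5 - a^4 - 8*a^3 - 5*a^2 + 4*a + 4
(4) = -w^2 + w - 2
(5) = 2*p^5 - 3*p^4 - 33*p^3 + 33*p^2 + 36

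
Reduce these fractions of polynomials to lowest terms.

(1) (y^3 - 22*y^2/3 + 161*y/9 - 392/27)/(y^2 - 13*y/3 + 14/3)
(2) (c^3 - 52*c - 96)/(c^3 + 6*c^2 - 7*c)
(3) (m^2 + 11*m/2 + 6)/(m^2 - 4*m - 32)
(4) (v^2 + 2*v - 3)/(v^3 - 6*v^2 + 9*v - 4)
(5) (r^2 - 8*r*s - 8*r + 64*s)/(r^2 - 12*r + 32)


(1) = (9*y^2 - 45*y + 56)/(9*y - 18)
(2) = (c^3 - 52*c - 96)/(c^3 + 6*c^2 - 7*c)
(3) = (2*m + 3)/(2*m - 16)
(4) = (v + 3)/(v^2 - 5*v + 4)
(5) = (r - 8*s)/(r - 4)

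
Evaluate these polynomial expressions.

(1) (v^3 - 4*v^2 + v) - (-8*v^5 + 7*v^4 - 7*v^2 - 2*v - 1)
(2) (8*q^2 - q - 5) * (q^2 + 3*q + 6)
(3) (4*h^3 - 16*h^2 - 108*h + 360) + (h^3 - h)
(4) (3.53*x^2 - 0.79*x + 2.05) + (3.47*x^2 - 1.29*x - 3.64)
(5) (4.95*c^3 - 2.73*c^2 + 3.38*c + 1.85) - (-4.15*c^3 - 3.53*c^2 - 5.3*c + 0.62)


(1) = 8*v^5 - 7*v^4 + v^3 + 3*v^2 + 3*v + 1
(2) = 8*q^4 + 23*q^3 + 40*q^2 - 21*q - 30
(3) = 5*h^3 - 16*h^2 - 109*h + 360
(4) = 7.0*x^2 - 2.08*x - 1.59
(5) = 9.1*c^3 + 0.8*c^2 + 8.68*c + 1.23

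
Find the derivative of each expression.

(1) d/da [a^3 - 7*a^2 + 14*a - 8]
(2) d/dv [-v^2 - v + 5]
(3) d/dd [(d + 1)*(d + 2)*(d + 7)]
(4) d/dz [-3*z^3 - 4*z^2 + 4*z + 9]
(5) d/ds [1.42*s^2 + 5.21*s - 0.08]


(1) = 3*a^2 - 14*a + 14
(2) = -2*v - 1
(3) = 3*d^2 + 20*d + 23
(4) = -9*z^2 - 8*z + 4
(5) = 2.84*s + 5.21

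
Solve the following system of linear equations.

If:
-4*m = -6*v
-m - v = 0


Then:
m = 0
v = 0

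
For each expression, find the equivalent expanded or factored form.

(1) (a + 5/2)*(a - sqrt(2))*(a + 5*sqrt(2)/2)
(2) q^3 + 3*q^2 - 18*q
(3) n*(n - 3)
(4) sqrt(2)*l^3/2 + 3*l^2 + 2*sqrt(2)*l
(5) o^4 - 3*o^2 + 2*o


(1) = a^3 + 3*sqrt(2)*a^2/2 + 5*a^2/2 - 5*a + 15*sqrt(2)*a/4 - 25/2
(2) = q*(q - 3)*(q + 6)
(3) = n^2 - 3*n
(4) = l*(l + 2*sqrt(2))*(sqrt(2)*l/2 + 1)
(5) = o*(o - 1)^2*(o + 2)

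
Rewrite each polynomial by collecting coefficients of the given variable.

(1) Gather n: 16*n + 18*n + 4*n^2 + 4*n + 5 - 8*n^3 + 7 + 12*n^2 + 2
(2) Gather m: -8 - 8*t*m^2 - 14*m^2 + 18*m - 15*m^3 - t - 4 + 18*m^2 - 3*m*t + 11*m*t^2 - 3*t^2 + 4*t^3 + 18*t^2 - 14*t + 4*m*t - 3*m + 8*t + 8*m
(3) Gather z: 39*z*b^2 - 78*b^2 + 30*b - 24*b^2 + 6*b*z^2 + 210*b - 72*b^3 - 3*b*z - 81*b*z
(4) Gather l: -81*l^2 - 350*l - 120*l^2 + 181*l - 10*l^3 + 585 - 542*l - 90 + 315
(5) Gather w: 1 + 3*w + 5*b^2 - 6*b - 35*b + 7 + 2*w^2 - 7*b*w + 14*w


(1) = -8*n^3 + 16*n^2 + 38*n + 14
(2) = -15*m^3 + m^2*(4 - 8*t) + m*(11*t^2 + t + 23) + 4*t^3 + 15*t^2 - 7*t - 12
(3) = -72*b^3 - 102*b^2 + 6*b*z^2 + 240*b + z*(39*b^2 - 84*b)
(4) = -10*l^3 - 201*l^2 - 711*l + 810
(5) = 5*b^2 - 41*b + 2*w^2 + w*(17 - 7*b) + 8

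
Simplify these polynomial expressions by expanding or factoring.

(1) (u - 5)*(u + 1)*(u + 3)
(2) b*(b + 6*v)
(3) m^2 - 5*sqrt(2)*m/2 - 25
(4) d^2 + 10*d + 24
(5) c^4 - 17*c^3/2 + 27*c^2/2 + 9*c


(1) = u^3 - u^2 - 17*u - 15
(2) = b^2 + 6*b*v
(3) = (m - 5*sqrt(2))*(m + 5*sqrt(2)/2)
(4) = (d + 4)*(d + 6)
(5) = c*(c - 6)*(c - 3)*(c + 1/2)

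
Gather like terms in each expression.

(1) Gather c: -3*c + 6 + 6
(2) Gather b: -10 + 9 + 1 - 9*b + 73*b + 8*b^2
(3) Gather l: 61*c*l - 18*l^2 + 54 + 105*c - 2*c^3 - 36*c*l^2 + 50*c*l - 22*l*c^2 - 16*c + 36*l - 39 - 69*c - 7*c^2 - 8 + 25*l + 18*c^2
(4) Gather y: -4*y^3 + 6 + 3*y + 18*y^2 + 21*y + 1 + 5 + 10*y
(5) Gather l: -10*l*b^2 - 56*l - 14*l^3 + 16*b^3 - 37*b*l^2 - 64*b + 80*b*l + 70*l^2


(1) = 12 - 3*c
(2) = 8*b^2 + 64*b
(3) = -2*c^3 + 11*c^2 + 20*c + l^2*(-36*c - 18) + l*(-22*c^2 + 111*c + 61) + 7
(4) = -4*y^3 + 18*y^2 + 34*y + 12
(5) = 16*b^3 - 64*b - 14*l^3 + l^2*(70 - 37*b) + l*(-10*b^2 + 80*b - 56)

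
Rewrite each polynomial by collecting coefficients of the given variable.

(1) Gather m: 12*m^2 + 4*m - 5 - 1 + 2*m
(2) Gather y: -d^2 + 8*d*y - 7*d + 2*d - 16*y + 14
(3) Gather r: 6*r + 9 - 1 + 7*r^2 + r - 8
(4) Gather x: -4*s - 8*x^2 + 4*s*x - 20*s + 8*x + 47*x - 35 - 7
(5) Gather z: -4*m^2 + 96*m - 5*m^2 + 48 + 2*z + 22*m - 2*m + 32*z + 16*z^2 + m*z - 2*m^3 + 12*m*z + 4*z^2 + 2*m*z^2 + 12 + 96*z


(1) = 12*m^2 + 6*m - 6
(2) = -d^2 - 5*d + y*(8*d - 16) + 14
(3) = 7*r^2 + 7*r
(4) = -24*s - 8*x^2 + x*(4*s + 55) - 42
(5) = -2*m^3 - 9*m^2 + 116*m + z^2*(2*m + 20) + z*(13*m + 130) + 60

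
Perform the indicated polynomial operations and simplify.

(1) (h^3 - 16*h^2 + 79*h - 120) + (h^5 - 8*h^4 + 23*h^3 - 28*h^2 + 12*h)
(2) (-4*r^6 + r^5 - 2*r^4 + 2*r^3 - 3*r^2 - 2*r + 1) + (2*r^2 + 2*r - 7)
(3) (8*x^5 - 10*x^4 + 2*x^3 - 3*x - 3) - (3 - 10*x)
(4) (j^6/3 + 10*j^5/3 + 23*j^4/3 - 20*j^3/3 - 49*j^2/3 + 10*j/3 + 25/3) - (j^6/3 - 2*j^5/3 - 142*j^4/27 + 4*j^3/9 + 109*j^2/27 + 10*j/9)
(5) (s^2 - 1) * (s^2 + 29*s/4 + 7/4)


(1) = h^5 - 8*h^4 + 24*h^3 - 44*h^2 + 91*h - 120
(2) = -4*r^6 + r^5 - 2*r^4 + 2*r^3 - r^2 - 6
(3) = 8*x^5 - 10*x^4 + 2*x^3 + 7*x - 6
(4) = 4*j^5 + 349*j^4/27 - 64*j^3/9 - 550*j^2/27 + 20*j/9 + 25/3
(5) = s^4 + 29*s^3/4 + 3*s^2/4 - 29*s/4 - 7/4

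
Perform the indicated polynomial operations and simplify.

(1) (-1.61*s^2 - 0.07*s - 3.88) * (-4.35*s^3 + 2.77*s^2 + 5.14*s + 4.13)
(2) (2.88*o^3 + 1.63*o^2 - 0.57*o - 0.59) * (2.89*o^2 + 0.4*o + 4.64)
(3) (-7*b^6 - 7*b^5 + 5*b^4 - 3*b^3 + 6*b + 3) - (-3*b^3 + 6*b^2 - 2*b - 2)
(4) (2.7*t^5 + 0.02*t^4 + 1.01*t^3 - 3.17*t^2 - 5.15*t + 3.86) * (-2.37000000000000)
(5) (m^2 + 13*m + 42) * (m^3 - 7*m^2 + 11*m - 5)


(1) = 7.0035*s^5 - 4.1552*s^4 + 8.4087*s^3 - 17.7567*s^2 - 20.2323*s - 16.0244
(2) = 8.3232*o^5 + 5.8627*o^4 + 12.3679*o^3 + 5.6301*o^2 - 2.8808*o - 2.7376
(3) = -7*b^6 - 7*b^5 + 5*b^4 - 6*b^2 + 8*b + 5
(4) = -6.399*t^5 - 0.0474*t^4 - 2.3937*t^3 + 7.5129*t^2 + 12.2055*t - 9.1482
(5) = m^5 + 6*m^4 - 38*m^3 - 156*m^2 + 397*m - 210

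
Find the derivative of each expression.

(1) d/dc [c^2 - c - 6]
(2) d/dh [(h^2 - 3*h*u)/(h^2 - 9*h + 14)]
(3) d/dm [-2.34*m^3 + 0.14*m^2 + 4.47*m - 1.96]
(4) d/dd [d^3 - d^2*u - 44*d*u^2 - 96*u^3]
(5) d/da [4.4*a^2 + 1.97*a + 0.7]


(1) = 2*c - 1
(2) = (-h*(h - 3*u)*(2*h - 9) + (2*h - 3*u)*(h^2 - 9*h + 14))/(h^2 - 9*h + 14)^2
(3) = -7.02*m^2 + 0.28*m + 4.47
(4) = 3*d^2 - 2*d*u - 44*u^2
(5) = 8.8*a + 1.97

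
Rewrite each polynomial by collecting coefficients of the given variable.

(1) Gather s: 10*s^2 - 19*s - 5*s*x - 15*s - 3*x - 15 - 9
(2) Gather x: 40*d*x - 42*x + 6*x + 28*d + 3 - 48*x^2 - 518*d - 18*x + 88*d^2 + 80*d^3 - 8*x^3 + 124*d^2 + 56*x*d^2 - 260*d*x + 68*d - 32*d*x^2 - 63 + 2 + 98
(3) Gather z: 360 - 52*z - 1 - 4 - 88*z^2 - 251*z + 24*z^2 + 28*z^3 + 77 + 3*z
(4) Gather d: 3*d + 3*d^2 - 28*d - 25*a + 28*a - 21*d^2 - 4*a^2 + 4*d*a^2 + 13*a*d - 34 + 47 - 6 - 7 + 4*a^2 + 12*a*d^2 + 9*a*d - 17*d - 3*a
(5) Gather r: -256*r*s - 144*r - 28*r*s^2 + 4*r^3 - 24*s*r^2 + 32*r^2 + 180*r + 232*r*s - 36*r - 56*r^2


(1) = 10*s^2 + s*(-5*x - 34) - 3*x - 24
(2) = 80*d^3 + 212*d^2 - 422*d - 8*x^3 + x^2*(-32*d - 48) + x*(56*d^2 - 220*d - 54) + 40
(3) = 28*z^3 - 64*z^2 - 300*z + 432
(4) = d^2*(12*a - 18) + d*(4*a^2 + 22*a - 42)
(5) = 4*r^3 + r^2*(-24*s - 24) + r*(-28*s^2 - 24*s)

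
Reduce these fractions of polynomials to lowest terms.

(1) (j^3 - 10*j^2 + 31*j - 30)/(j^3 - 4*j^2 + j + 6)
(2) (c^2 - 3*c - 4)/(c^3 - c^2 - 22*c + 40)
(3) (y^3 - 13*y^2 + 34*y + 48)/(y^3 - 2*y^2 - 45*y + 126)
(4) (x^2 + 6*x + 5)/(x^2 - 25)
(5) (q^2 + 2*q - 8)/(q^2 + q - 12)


(1) = (j - 5)/(j + 1)
(2) = (c + 1)/(c^2 + 3*c - 10)
(3) = (y^2 - 7*y - 8)/(y^2 + 4*y - 21)
(4) = (x + 1)/(x - 5)
(5) = (q - 2)/(q - 3)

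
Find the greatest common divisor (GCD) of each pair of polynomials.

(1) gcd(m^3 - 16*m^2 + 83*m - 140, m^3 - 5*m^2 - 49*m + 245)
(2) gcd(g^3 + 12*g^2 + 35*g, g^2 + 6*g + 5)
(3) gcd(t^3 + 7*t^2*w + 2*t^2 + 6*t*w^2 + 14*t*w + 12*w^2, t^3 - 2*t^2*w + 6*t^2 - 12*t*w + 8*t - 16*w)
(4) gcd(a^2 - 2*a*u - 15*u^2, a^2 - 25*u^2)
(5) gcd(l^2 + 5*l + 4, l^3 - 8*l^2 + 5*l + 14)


(1) = m^2 - 12*m + 35
(2) = gcd(g*(g + 5)*(g + 7), (g + 1)*(g + 5)) = g + 5
(3) = gcd((t + 2)*(t + w)*(t + 6*w), (t + 2)*(t + 4)*(t - 2*w)) = t + 2
(4) = gcd((a - 5*u)*(a + 3*u), (a - 5*u)*(a + 5*u)) = -a + 5*u
(5) = l + 1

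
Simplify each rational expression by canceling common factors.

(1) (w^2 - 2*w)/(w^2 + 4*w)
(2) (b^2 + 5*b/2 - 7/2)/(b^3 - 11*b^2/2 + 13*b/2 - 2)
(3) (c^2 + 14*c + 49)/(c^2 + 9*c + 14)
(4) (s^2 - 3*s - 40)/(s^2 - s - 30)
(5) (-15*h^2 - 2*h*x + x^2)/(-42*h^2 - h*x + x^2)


(1) = (w - 2)/(w + 4)
(2) = (2*b + 7)/(2*b^2 - 9*b + 4)
(3) = (c + 7)/(c + 2)
(4) = (s - 8)/(s - 6)
(5) = (-15*h^2 - 2*h*x + x^2)/(-42*h^2 - h*x + x^2)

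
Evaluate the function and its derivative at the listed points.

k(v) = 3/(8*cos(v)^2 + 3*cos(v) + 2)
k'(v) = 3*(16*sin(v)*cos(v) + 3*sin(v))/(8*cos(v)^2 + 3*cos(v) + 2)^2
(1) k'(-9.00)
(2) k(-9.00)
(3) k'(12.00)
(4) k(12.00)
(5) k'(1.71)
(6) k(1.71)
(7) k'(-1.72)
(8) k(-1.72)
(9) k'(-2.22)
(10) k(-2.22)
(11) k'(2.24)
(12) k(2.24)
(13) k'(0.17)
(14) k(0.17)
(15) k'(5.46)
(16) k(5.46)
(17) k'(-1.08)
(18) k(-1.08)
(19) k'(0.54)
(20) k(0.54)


(1) = 0.41
(2) = 0.51
(3) = -0.25
(4) = 0.29
(5) = 0.77
(6) = 1.73
(7) = -0.62
(8) = 1.73
(9) = 1.65
(10) = 0.96
(11) = -1.57
(12) = 0.93
(13) = 0.06
(14) = 0.24
(15) = -0.51
(16) = 0.39
(17) = -1.03
(18) = 0.58
(19) = 0.24
(20) = 0.29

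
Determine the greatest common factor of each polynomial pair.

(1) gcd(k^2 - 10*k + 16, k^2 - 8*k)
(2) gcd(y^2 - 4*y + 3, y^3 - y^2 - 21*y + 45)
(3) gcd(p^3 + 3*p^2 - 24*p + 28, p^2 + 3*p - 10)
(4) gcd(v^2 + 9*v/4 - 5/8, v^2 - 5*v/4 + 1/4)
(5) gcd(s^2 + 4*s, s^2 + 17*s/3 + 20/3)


(1) = gcd((k - 8)*(k - 2), k*(k - 8)) = k - 8
(2) = gcd((y - 3)*(y - 1), (y - 3)^2*(y + 5)) = y - 3
(3) = gcd((p - 2)^2*(p + 7), (p - 2)*(p + 5)) = p - 2
(4) = gcd((v - 1/4)*(v + 5/2), (v - 1)*(v - 1/4)) = v - 1/4
(5) = s + 4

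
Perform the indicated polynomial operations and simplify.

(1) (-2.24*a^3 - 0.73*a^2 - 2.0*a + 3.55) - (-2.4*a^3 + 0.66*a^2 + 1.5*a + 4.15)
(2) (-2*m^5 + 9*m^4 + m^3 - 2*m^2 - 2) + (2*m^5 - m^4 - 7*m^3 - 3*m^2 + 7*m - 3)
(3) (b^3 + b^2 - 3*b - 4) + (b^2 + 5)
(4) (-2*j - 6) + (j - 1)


(1) = 0.16*a^3 - 1.39*a^2 - 3.5*a - 0.6
(2) = 8*m^4 - 6*m^3 - 5*m^2 + 7*m - 5
(3) = b^3 + 2*b^2 - 3*b + 1
(4) = -j - 7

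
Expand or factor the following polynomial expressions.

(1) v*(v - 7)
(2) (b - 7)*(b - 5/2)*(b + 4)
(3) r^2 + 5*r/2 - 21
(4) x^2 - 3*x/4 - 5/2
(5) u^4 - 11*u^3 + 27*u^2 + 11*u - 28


(1) = v^2 - 7*v
(2) = b^3 - 11*b^2/2 - 41*b/2 + 70
(3) = (r - 7/2)*(r + 6)
(4) = (x - 2)*(x + 5/4)
(5) = (u - 7)*(u - 4)*(u - 1)*(u + 1)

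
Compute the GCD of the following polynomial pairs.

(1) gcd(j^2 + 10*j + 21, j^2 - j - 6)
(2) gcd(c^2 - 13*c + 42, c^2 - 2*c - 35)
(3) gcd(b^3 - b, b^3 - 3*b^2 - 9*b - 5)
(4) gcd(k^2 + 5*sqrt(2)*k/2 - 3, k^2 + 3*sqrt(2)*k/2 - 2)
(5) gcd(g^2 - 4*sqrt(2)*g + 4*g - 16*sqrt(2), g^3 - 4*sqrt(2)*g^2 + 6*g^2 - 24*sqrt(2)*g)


(1) = 1
(2) = c - 7
(3) = b + 1
(4) = k - sqrt(2)/2
(5) = g - 4*sqrt(2)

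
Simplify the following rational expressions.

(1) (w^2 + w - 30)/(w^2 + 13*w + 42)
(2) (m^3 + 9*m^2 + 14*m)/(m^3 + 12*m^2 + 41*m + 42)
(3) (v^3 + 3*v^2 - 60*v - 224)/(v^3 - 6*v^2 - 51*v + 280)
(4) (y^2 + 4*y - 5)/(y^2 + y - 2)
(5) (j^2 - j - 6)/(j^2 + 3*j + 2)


(1) = (w - 5)/(w + 7)
(2) = m/(m + 3)
(3) = (v + 4)/(v - 5)
(4) = (y + 5)/(y + 2)
(5) = (j - 3)/(j + 1)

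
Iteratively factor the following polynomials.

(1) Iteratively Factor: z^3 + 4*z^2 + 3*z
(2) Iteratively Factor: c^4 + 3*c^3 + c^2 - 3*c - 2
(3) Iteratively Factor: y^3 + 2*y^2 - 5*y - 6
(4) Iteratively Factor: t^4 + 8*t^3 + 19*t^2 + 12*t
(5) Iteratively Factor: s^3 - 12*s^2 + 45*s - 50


(1) = (z + 1)*(z^2 + 3*z) = z*(z + 1)*(z + 3)
(2) = (c - 1)*(c^3 + 4*c^2 + 5*c + 2) = (c - 1)*(c + 2)*(c^2 + 2*c + 1) = (c - 1)*(c + 1)*(c + 2)*(c + 1)
(3) = (y + 3)*(y^2 - y - 2) = (y + 1)*(y + 3)*(y - 2)
(4) = (t + 1)*(t^3 + 7*t^2 + 12*t) = (t + 1)*(t + 4)*(t^2 + 3*t) = (t + 1)*(t + 3)*(t + 4)*(t)
(5) = (s - 5)*(s^2 - 7*s + 10) = (s - 5)*(s - 2)*(s - 5)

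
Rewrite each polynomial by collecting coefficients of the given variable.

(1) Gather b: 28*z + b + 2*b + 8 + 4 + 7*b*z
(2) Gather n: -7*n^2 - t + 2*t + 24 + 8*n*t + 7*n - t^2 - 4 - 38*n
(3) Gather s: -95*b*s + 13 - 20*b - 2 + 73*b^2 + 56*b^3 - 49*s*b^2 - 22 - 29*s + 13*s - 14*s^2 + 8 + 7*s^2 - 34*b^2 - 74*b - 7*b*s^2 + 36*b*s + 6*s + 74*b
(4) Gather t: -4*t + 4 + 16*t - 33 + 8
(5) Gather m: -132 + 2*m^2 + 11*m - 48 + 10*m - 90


(1) = b*(7*z + 3) + 28*z + 12
(2) = -7*n^2 + n*(8*t - 31) - t^2 + t + 20
(3) = 56*b^3 + 39*b^2 - 20*b + s^2*(-7*b - 7) + s*(-49*b^2 - 59*b - 10) - 3
(4) = 12*t - 21
(5) = 2*m^2 + 21*m - 270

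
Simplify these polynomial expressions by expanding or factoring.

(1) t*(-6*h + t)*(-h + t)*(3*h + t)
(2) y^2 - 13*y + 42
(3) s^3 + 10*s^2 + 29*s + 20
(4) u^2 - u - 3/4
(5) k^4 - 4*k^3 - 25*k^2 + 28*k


(1) = 18*h^3*t - 15*h^2*t^2 - 4*h*t^3 + t^4
(2) = (y - 7)*(y - 6)
(3) = (s + 1)*(s + 4)*(s + 5)
(4) = (u - 3/2)*(u + 1/2)
(5) = k*(k - 7)*(k - 1)*(k + 4)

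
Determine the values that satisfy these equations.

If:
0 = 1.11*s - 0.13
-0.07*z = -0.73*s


Then:
s = 0.12
z = 1.22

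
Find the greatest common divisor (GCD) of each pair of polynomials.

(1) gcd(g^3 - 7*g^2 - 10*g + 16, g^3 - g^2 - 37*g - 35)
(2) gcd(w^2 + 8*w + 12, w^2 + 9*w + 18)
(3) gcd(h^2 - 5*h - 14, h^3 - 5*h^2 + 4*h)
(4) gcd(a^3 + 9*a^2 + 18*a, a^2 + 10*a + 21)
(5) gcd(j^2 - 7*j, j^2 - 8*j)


(1) = 1
(2) = w + 6
(3) = gcd((h - 7)*(h + 2), h*(h - 4)*(h - 1)) = 1
(4) = a + 3
(5) = gcd(j*(j - 7), j*(j - 8)) = j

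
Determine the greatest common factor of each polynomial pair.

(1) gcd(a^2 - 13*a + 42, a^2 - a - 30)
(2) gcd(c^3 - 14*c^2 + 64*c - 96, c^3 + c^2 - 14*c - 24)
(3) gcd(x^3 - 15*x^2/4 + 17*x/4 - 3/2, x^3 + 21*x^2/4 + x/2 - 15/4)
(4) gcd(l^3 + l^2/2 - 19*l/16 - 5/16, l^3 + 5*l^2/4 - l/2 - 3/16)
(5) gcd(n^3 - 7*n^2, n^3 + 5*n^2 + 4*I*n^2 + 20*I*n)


(1) = gcd((a - 7)*(a - 6), (a - 6)*(a + 5)) = a - 6
(2) = c - 4
(3) = x - 3/4
(4) = l + 1/4
(5) = gcd(n^2*(n - 7), n*(n + 5)*(n + 4*I)) = n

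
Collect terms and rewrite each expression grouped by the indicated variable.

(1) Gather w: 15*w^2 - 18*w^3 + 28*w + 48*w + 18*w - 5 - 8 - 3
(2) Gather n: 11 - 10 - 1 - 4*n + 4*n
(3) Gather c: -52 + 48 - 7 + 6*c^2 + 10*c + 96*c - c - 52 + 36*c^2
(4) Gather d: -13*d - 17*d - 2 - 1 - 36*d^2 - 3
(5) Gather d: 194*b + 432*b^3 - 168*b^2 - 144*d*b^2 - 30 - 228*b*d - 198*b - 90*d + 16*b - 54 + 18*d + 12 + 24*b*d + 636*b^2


(1) = -18*w^3 + 15*w^2 + 94*w - 16
(2) = 0
(3) = 42*c^2 + 105*c - 63
(4) = -36*d^2 - 30*d - 6
(5) = 432*b^3 + 468*b^2 + 12*b + d*(-144*b^2 - 204*b - 72) - 72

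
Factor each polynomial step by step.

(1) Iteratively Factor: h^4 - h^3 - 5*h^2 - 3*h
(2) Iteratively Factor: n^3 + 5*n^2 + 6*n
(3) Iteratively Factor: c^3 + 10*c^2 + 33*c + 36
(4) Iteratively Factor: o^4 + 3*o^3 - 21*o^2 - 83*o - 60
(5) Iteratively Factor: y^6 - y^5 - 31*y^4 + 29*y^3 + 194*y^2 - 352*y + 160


(1) = (h)*(h^3 - h^2 - 5*h - 3) = h*(h + 1)*(h^2 - 2*h - 3) = h*(h + 1)^2*(h - 3)
(2) = (n + 3)*(n^2 + 2*n) = (n + 2)*(n + 3)*(n)
(3) = (c + 4)*(c^2 + 6*c + 9) = (c + 3)*(c + 4)*(c + 3)
(4) = (o - 5)*(o^3 + 8*o^2 + 19*o + 12) = (o - 5)*(o + 3)*(o^2 + 5*o + 4) = (o - 5)*(o + 3)*(o + 4)*(o + 1)
(5) = (y + 4)*(y^5 - 5*y^4 - 11*y^3 + 73*y^2 - 98*y + 40) = (y - 1)*(y + 4)*(y^4 - 4*y^3 - 15*y^2 + 58*y - 40) = (y - 5)*(y - 1)*(y + 4)*(y^3 + y^2 - 10*y + 8) = (y - 5)*(y - 1)^2*(y + 4)*(y^2 + 2*y - 8) = (y - 5)*(y - 2)*(y - 1)^2*(y + 4)*(y + 4)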